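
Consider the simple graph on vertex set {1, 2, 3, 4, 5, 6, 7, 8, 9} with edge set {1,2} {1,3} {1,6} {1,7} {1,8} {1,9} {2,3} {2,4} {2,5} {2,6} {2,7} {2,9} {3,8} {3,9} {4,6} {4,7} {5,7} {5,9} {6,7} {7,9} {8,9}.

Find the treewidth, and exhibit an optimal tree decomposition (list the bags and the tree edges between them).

Treewidth 3.
One such decomposition:
Bags: B1 = {1, 2, 7, 9}  B2 = {1, 2, 3, 9}  B3 = {2, 5, 7, 9}  B4 = {1, 3, 8, 9}  B5 = {1, 2, 6, 7}  B6 = {2, 4, 6, 7}
Tree: B1–B2, B1–B3, B2–B4, B1–B5, B5–B6

Every bag has size at most 4, so the width is 4 − 1 = 3 and tw(G) ≤ 3. Conversely, {1, 3, 8, 9} is a clique of size 4, and the vertices of any clique must share a bag in every tree decomposition; so some bag has ≥ 4 vertices and tw(G) ≥ 3. The upper and lower bounds meet at 3, so that is the treewidth.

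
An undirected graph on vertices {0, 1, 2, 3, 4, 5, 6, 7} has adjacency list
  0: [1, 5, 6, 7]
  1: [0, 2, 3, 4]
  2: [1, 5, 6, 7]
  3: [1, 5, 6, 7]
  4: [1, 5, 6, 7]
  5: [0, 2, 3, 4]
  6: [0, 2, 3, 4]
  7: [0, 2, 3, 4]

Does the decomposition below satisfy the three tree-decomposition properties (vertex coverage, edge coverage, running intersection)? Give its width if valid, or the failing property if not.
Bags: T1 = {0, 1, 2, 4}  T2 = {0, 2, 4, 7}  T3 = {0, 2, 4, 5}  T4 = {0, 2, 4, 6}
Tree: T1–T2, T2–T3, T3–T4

No — vertex 3 appears in no bag.

A tree decomposition must satisfy three properties: every vertex lies in some bag; for every edge, both endpoints lie together in some bag; and for every vertex, the bags containing it form a connected subtree. Here vertex 3 appears in no bag, so the decomposition is invalid.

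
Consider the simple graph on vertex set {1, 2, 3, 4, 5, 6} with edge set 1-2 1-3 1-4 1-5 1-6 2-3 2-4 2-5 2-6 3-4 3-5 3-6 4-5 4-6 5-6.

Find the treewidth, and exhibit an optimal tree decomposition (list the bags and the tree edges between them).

With just one bag of size 6, the width is 6 − 1 = 5, so tw(G) ≤ 5. For the lower bound, the 6 vertices {1, 2, 3, 4, 5, 6} are pairwise adjacent, and any tree decomposition puts a clique entirely inside one bag — forcing width ≥ 5. The upper and lower bounds meet at 5, so that is the treewidth.

Treewidth 5.
One optimal decomposition is:
Bags: B1 = {1, 2, 3, 4, 5, 6}
Tree: (single bag)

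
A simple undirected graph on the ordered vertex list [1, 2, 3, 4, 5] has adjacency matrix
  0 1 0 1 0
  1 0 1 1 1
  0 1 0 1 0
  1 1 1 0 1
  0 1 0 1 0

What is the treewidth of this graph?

2

A width-2 tree decomposition is:
Bags: B1 = {1, 2, 4}  B2 = {2, 3, 4}  B3 = {2, 4, 5}
Tree: B1–B2, B1–B3
The largest bag has 3 vertices, giving width 2; this decomposition certifies tw(G) ≤ 2. For the lower bound, the 3 vertices {1, 2, 4} are pairwise adjacent, and any tree decomposition puts a clique entirely inside one bag — forcing width ≥ 2. Therefore the treewidth is 2.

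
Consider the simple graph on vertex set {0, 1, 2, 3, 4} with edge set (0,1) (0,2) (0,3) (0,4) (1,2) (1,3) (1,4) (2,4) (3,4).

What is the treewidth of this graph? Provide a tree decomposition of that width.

Treewidth 3.
One such decomposition:
Bags: B1 = {0, 1, 3, 4}  B2 = {0, 1, 2, 4}
Tree: B1–B2

Each bag holds 4 vertices, so the decomposition has width 3, which upper-bounds the treewidth. On the other hand G contains the 4-clique {0, 1, 2, 4}. A clique must lie in a single bag of any decomposition, so no decomposition can have width below 3. The upper and lower bounds meet at 3, so that is the treewidth.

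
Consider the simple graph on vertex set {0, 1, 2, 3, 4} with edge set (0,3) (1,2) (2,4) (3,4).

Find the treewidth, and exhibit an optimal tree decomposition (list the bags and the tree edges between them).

Each bag holds 2 vertices, so the decomposition has width 1, which upper-bounds the treewidth. Any graph with an edge has treewidth ≥ 1, and G has the edge 1–2. Therefore the treewidth is 1.

Treewidth 1.
One such decomposition:
Bags: B1 = {1, 2}  B2 = {2, 4}  B3 = {3, 4}  B4 = {0, 3}
Tree: B1–B2, B2–B3, B3–B4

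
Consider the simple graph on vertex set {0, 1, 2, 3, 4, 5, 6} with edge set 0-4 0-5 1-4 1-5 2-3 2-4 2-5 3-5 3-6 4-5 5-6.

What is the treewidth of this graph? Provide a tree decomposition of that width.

Treewidth 2.
One optimal decomposition is:
Bags: B1 = {2, 3, 5}  B2 = {2, 4, 5}  B3 = {1, 4, 5}  B4 = {3, 5, 6}  B5 = {0, 4, 5}
Tree: B1–B2, B2–B3, B1–B4, B2–B5

The largest bag has 3 vertices, giving width 2; this decomposition certifies tw(G) ≤ 2. On the other hand G contains the 3-clique {2, 3, 5}. A clique must lie in a single bag of any decomposition, so no decomposition can have width below 2. Therefore the treewidth is 2.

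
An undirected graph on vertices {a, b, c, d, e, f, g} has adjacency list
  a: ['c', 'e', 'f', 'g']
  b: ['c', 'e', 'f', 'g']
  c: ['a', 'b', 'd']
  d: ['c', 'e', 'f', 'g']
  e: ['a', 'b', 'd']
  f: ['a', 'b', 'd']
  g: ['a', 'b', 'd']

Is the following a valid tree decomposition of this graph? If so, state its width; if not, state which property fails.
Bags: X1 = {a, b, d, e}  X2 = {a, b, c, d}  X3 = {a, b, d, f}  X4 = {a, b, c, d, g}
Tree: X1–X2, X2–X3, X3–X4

A tree decomposition must satisfy three properties: every vertex lies in some bag; for every edge, both endpoints lie together in some bag; and for every vertex, the bags containing it form a connected subtree. Here bags containing vertex c are not connected in the tree, so the decomposition is invalid.

No — bags containing vertex c are not connected in the tree.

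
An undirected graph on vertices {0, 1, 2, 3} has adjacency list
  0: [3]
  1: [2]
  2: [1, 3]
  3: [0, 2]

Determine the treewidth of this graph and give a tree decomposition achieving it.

Treewidth 1.
One optimal decomposition is:
Bags: B1 = {2, 3}  B2 = {0, 3}  B3 = {1, 2}
Tree: B1–B2, B1–B3

The largest bag has 2 vertices, giving width 1; this decomposition certifies tw(G) ≤ 1. Any graph with an edge has treewidth ≥ 1, and G has the edge 2–3. Therefore the treewidth is 1.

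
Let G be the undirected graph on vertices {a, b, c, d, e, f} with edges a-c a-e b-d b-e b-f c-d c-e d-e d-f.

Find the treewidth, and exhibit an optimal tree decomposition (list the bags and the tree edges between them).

The largest bag has 3 vertices, giving width 2; this decomposition certifies tw(G) ≤ 2. On the other hand G contains the 3-clique {c, d, e}. A clique must lie in a single bag of any decomposition, so no decomposition can have width below 2. Hence tw(G) = 2 exactly.

Treewidth 2.
One optimal decomposition is:
Bags: B1 = {b, d, e}  B2 = {b, d, f}  B3 = {c, d, e}  B4 = {a, c, e}
Tree: B1–B2, B1–B3, B3–B4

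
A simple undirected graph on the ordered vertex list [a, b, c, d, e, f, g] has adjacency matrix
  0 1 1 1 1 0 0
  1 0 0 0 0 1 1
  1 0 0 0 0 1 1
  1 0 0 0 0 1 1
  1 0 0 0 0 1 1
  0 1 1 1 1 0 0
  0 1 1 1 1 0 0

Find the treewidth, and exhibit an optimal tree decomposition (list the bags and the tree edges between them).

The largest bag has 4 vertices, giving width 3; this decomposition certifies tw(G) ≤ 3. For the lower bound: the 4 vertex sets {d,g}, {b,f}, {a}, {c} are disjoint, each induces a connected subgraph, and every pair is joined by at least one edge of G. Contracting each set to a single vertex therefore yields K_{4} as a minor, and since treewidth is minor-monotone, tw(G) ≥ tw(K_{4}) = 3. Therefore the treewidth is 3.

Treewidth 3.
Bags: B1 = {a, d, f, g}  B2 = {a, b, f, g}  B3 = {a, c, f, g}  B4 = {a, e, f, g}
Tree: B1–B2, B2–B3, B3–B4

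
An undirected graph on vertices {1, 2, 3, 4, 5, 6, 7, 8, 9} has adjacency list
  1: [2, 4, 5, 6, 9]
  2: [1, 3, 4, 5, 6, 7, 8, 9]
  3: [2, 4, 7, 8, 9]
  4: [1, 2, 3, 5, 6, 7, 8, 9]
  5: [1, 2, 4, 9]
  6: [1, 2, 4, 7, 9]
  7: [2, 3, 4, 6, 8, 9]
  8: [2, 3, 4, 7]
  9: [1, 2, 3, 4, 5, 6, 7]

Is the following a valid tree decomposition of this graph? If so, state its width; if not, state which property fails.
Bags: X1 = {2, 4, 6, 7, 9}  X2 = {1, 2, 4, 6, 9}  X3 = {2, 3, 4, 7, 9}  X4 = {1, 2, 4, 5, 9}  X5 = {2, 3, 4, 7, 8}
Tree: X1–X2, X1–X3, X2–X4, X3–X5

Yes; width 4.

Vertex coverage: the bags together contain {1, 2, 3, 4, 5, 6, 7, 8, 9}, the full vertex set. Edge coverage: each edge of G has both endpoints in at least one bag. Running intersection: for every vertex, the bags containing it form a connected subtree. All three properties hold, so this is a valid tree decomposition of width max|bag| − 1 = 4, and hence tw(G) ≤ 4.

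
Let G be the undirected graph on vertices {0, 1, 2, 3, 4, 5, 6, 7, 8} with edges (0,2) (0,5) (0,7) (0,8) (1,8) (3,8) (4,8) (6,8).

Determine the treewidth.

A width-1 tree decomposition is:
Bags: B1 = {0, 8}  B2 = {0, 2}  B3 = {6, 8}  B4 = {1, 8}  B5 = {0, 7}  B6 = {0, 5}  B7 = {3, 8}  B8 = {4, 8}
Tree: B1–B2, B1–B3, B3–B4, B1–B5, B2–B6, B1–B7, B7–B8
The largest bag has 2 vertices, giving width 1; this decomposition certifies tw(G) ≤ 1. G has an edge, so its treewidth is at least 1. Therefore the treewidth is 1.

1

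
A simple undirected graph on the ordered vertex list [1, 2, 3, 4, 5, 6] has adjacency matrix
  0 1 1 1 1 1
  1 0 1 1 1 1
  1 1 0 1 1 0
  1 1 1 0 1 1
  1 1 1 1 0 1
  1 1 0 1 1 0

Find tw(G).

A width-4 tree decomposition is:
Bags: B1 = {1, 2, 3, 4, 5}  B2 = {1, 2, 4, 5, 6}
Tree: B1–B2
Each bag holds 5 vertices, so the decomposition has width 4, which upper-bounds the treewidth. On the other hand G contains the 5-clique {1, 2, 3, 4, 5}. A clique must lie in a single bag of any decomposition, so no decomposition can have width below 4. Combining the bounds, tw(G) = 4.

4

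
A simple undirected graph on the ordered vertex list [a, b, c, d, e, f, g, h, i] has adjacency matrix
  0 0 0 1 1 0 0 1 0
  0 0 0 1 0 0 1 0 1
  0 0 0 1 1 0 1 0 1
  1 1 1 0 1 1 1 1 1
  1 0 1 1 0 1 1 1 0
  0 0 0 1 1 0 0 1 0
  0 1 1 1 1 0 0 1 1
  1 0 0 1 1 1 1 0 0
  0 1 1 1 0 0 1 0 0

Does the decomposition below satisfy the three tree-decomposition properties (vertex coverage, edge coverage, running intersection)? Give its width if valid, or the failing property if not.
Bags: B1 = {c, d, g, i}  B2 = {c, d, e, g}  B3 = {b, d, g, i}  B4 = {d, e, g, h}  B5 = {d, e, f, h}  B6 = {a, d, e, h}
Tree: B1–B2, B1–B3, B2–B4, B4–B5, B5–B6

Vertex coverage: the bags together contain {a, b, c, d, e, f, g, h, i}, the full vertex set. Edge coverage: each edge of G has both endpoints in at least one bag. Running intersection: for every vertex, the bags containing it form a connected subtree. All three properties hold, so this is a valid tree decomposition of width max|bag| − 1 = 3, and hence tw(G) ≤ 3.

Yes; width 3.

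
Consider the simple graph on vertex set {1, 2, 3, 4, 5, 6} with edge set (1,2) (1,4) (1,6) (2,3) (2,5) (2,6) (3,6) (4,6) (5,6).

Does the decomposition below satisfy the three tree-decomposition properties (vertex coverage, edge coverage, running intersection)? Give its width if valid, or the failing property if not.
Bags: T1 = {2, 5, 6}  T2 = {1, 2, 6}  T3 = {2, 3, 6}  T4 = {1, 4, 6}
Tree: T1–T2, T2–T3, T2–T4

Yes; width 2.

Every vertex of G appears in some bag (union = {1, 2, 3, 4, 5, 6}); every edge is covered by a bag; and for each vertex v the set of bags containing v is connected in the bag tree. The decomposition is therefore valid. The largest bag has 3 vertices, so the width is 2.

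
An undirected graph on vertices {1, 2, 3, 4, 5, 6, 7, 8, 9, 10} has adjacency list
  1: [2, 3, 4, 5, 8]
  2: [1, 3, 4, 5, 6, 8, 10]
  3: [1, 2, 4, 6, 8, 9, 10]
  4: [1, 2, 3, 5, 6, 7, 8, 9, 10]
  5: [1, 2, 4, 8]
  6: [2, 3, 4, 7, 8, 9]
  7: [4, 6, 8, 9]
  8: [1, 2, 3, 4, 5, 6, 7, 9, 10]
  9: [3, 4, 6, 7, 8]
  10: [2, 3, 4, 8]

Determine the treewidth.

4

A width-4 tree decomposition is:
Bags: B1 = {2, 3, 4, 6, 8}  B2 = {3, 4, 6, 8, 9}  B3 = {1, 2, 3, 4, 8}  B4 = {4, 6, 7, 8, 9}  B5 = {1, 2, 4, 5, 8}  B6 = {2, 3, 4, 8, 10}
Tree: B1–B2, B1–B3, B2–B4, B3–B5, B1–B6
Each bag holds 5 vertices, so the decomposition has width 4, which upper-bounds the treewidth. On the other hand G contains the 5-clique {3, 4, 6, 8, 9}. A clique must lie in a single bag of any decomposition, so no decomposition can have width below 4. Therefore the treewidth is 4.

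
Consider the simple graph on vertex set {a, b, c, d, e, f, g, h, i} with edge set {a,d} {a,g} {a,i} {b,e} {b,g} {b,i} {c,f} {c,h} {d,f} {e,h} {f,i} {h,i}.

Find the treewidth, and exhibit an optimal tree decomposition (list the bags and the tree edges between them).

Treewidth 3.
One such decomposition:
Bags: B1 = {b, c, e, h}  B2 = {b, c, h, i}  B3 = {b, c, f, i}  B4 = {b, f, g, i}  B5 = {a, f, g, i}  B6 = {a, d, f, g}
Tree: B1–B2, B2–B3, B3–B4, B4–B5, B5–B6

The largest bag has 4 vertices, giving width 3; this decomposition certifies tw(G) ≤ 3. For the lower bound: the 4 vertex sets {c,e,h}, {b}, {i}, {a,d,f,g} are disjoint, each induces a connected subgraph, and every pair is joined by at least one edge of G. Contracting each set to a single vertex therefore yields K_{4} as a minor, and since treewidth is minor-monotone, tw(G) ≥ tw(K_{4}) = 3. The upper and lower bounds meet at 3, so that is the treewidth.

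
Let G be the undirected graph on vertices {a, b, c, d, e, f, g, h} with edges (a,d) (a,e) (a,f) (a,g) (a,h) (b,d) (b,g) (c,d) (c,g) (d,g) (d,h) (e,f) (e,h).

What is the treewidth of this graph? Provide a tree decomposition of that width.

Treewidth 2.
Bags: B1 = {a, d, h}  B2 = {a, e, h}  B3 = {a, d, g}  B4 = {b, d, g}  B5 = {c, d, g}  B6 = {a, e, f}
Tree: B1–B2, B1–B3, B3–B4, B4–B5, B2–B6

Each bag holds 3 vertices, so the decomposition has width 2, which upper-bounds the treewidth. On the other hand G contains the 3-clique {c, d, g}. A clique must lie in a single bag of any decomposition, so no decomposition can have width below 2. Hence tw(G) = 2 exactly.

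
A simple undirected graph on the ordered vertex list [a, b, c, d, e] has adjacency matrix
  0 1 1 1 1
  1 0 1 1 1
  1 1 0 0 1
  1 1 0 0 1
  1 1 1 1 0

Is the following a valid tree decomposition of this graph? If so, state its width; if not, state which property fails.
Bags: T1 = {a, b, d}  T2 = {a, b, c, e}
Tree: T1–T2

No — edge (e,d) lies in no bag.

A tree decomposition must satisfy three properties: every vertex lies in some bag; for every edge, both endpoints lie together in some bag; and for every vertex, the bags containing it form a connected subtree. Here edge (e,d) lies in no bag, so the decomposition is invalid.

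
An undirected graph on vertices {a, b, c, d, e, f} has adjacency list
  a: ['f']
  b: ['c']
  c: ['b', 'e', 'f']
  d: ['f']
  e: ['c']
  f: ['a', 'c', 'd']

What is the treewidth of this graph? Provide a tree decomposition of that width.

Treewidth 1.
Bags: B1 = {a, f}  B2 = {c, f}  B3 = {b, c}  B4 = {d, f}  B5 = {c, e}
Tree: B1–B2, B2–B3, B2–B4, B2–B5

Every bag has size at most 2, so the width is 2 − 1 = 1 and tw(G) ≤ 1. Any graph with an edge has treewidth ≥ 1, and G has the edge a–f. Hence tw(G) = 1 exactly.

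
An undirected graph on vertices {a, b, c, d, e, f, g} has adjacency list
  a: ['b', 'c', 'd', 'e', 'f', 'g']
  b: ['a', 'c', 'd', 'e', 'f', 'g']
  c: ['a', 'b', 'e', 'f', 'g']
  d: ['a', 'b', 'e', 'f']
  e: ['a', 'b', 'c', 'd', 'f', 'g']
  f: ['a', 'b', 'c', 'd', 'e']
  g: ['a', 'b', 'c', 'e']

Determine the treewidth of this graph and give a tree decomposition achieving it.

Treewidth 4.
One such decomposition:
Bags: B1 = {a, b, c, e, g}  B2 = {a, b, c, e, f}  B3 = {a, b, d, e, f}
Tree: B1–B2, B2–B3

Every bag has size at most 5, so the width is 5 − 1 = 4 and tw(G) ≤ 4. On the other hand G contains the 5-clique {a, b, d, e, f}. A clique must lie in a single bag of any decomposition, so no decomposition can have width below 4. Hence tw(G) = 4 exactly.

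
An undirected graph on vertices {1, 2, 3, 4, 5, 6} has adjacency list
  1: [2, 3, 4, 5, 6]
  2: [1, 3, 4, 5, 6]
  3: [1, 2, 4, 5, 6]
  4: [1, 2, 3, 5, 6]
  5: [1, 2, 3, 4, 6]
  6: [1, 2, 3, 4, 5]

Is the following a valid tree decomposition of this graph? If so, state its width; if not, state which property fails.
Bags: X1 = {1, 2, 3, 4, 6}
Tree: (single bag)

No — vertex 5 appears in no bag.

A tree decomposition must satisfy three properties: every vertex lies in some bag; for every edge, both endpoints lie together in some bag; and for every vertex, the bags containing it form a connected subtree. Here vertex 5 appears in no bag, so the decomposition is invalid.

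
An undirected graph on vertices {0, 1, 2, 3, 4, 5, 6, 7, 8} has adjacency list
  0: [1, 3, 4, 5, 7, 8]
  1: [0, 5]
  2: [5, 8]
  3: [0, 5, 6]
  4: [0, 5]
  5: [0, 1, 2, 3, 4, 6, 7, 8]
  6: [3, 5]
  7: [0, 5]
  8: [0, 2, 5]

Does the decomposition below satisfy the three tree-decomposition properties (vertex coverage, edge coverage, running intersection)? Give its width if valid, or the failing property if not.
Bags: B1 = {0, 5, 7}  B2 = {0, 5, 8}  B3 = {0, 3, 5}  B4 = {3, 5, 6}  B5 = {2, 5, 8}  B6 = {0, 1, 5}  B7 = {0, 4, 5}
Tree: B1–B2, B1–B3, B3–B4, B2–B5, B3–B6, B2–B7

Yes; width 2.

Every vertex of G appears in some bag (union = {0, 1, 2, 3, 4, 5, 6, 7, 8}); every edge is covered by a bag; and for each vertex v the set of bags containing v is connected in the bag tree. The decomposition is therefore valid. The largest bag has 3 vertices, so the width is 2.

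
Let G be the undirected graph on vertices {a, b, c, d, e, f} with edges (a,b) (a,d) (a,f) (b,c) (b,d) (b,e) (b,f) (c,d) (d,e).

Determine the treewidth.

2

A width-2 tree decomposition is:
Bags: B1 = {a, b, d}  B2 = {a, b, f}  B3 = {b, c, d}  B4 = {b, d, e}
Tree: B1–B2, B1–B3, B3–B4
Each bag holds 3 vertices, so the decomposition has width 2, which upper-bounds the treewidth. For the lower bound, the 3 vertices {b, d, e} are pairwise adjacent, and any tree decomposition puts a clique entirely inside one bag — forcing width ≥ 2. The upper and lower bounds meet at 2, so that is the treewidth.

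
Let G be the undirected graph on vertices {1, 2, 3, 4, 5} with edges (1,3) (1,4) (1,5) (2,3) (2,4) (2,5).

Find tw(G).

2

A width-2 tree decomposition is:
Bags: B1 = {1, 2, 3}  B2 = {1, 2, 4}  B3 = {1, 2, 5}
Tree: B1–B2, B2–B3
The largest bag has 3 vertices, giving width 2; this decomposition certifies tw(G) ≤ 2. For the lower bound, G contains the cycle 3–1–4–2–3, so G is not a forest; only forests have treewidth ≤ 1, hence tw(G) ≥ 2. Hence tw(G) = 2 exactly.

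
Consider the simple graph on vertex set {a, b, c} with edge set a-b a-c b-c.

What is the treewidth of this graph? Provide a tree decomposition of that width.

With just one bag of size 3, the width is 3 − 1 = 2, so tw(G) ≤ 2. For the lower bound, the 3 vertices {a, b, c} are pairwise adjacent, and any tree decomposition puts a clique entirely inside one bag — forcing width ≥ 2. Combining the bounds, tw(G) = 2.

Treewidth 2.
One optimal decomposition is:
Bags: B1 = {a, b, c}
Tree: (single bag)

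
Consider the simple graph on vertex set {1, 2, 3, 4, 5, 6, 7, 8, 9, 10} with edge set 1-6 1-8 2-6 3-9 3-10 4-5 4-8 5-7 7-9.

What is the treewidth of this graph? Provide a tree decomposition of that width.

Each bag holds 2 vertices, so the decomposition has width 1, which upper-bounds the treewidth. Since G has at least one edge (e.g. 10–3), it is not an edgeless graph, so tw(G) ≥ 1. The upper and lower bounds meet at 1, so that is the treewidth.

Treewidth 1.
One such decomposition:
Bags: B1 = {3, 10}  B2 = {3, 9}  B3 = {7, 9}  B4 = {5, 7}  B5 = {4, 5}  B6 = {4, 8}  B7 = {1, 8}  B8 = {1, 6}  B9 = {2, 6}
Tree: B1–B2, B2–B3, B3–B4, B4–B5, B5–B6, B6–B7, B7–B8, B8–B9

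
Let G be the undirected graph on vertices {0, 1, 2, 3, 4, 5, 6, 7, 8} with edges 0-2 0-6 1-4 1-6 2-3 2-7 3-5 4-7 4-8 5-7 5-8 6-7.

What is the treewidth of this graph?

A width-3 tree decomposition is:
Bags: B1 = {1, 4, 6, 8}  B2 = {4, 6, 7, 8}  B3 = {5, 6, 7, 8}  B4 = {0, 5, 6, 7}  B5 = {0, 2, 5, 7}  B6 = {0, 2, 3, 5}
Tree: B1–B2, B2–B3, B3–B4, B4–B5, B5–B6
Each bag holds 4 vertices, so the decomposition has width 3, which upper-bounds the treewidth. For the lower bound: the 4 vertex sets {1,4,8}, {6}, {7}, {0,2,3,5} are disjoint, each induces a connected subgraph, and every pair is joined by at least one edge of G. Contracting each set to a single vertex therefore yields K_{4} as a minor, and since treewidth is minor-monotone, tw(G) ≥ tw(K_{4}) = 3. Therefore the treewidth is 3.

3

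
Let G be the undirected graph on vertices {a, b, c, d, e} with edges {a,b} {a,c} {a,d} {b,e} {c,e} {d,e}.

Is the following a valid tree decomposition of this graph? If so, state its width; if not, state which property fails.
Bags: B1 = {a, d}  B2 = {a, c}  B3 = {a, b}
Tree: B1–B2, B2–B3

A tree decomposition must satisfy three properties: every vertex lies in some bag; for every edge, both endpoints lie together in some bag; and for every vertex, the bags containing it form a connected subtree. Here vertex e appears in no bag, so the decomposition is invalid.

No — vertex e appears in no bag.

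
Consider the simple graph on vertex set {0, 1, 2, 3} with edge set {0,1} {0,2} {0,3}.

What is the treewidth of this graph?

A width-1 tree decomposition is:
Bags: B1 = {0, 1}  B2 = {0, 2}  B3 = {0, 3}
Tree: B1–B2, B1–B3
The largest bag has 2 vertices, giving width 1; this decomposition certifies tw(G) ≤ 1. Since G has at least one edge (e.g. 1–0), it is not an edgeless graph, so tw(G) ≥ 1. Combining the bounds, tw(G) = 1.

1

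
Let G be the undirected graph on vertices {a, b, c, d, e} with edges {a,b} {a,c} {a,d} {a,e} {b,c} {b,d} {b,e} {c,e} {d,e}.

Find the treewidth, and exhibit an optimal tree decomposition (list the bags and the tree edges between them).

Each bag holds 4 vertices, so the decomposition has width 3, which upper-bounds the treewidth. On the other hand G contains the 4-clique {a, b, d, e}. A clique must lie in a single bag of any decomposition, so no decomposition can have width below 3. Combining the bounds, tw(G) = 3.

Treewidth 3.
Bags: B1 = {a, b, d, e}  B2 = {a, b, c, e}
Tree: B1–B2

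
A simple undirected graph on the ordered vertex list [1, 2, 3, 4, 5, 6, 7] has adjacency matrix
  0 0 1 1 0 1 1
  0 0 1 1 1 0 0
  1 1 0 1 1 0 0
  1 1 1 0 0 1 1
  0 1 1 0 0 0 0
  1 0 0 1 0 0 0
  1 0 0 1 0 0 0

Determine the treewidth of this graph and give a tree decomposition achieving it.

Treewidth 2.
One optimal decomposition is:
Bags: B1 = {2, 3, 5}  B2 = {2, 3, 4}  B3 = {1, 3, 4}  B4 = {1, 4, 7}  B5 = {1, 4, 6}
Tree: B1–B2, B2–B3, B3–B4, B3–B5

Every bag has size at most 3, so the width is 3 − 1 = 2 and tw(G) ≤ 2. On the other hand G contains the 3-clique {1, 3, 4}. A clique must lie in a single bag of any decomposition, so no decomposition can have width below 2. Therefore the treewidth is 2.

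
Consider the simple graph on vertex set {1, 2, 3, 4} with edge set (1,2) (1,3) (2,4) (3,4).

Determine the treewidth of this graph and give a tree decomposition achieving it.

Every bag has size at most 3, so the width is 3 − 1 = 2 and tw(G) ≤ 2. The edges 2–4–3–1–2 form a cycle, so G is not a tree and its treewidth is at least 2. Hence tw(G) = 2 exactly.

Treewidth 2.
One optimal decomposition is:
Bags: B1 = {2, 3, 4}  B2 = {1, 2, 3}
Tree: B1–B2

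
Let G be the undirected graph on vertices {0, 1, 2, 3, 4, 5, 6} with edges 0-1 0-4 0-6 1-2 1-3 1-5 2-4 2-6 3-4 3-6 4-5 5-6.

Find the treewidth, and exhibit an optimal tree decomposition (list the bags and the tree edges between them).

Treewidth 3.
One optimal decomposition is:
Bags: B1 = {0, 1, 4, 6}  B2 = {1, 4, 5, 6}  B3 = {1, 2, 4, 6}  B4 = {1, 3, 4, 6}
Tree: B1–B2, B2–B3, B3–B4

Each bag holds 4 vertices, so the decomposition has width 3, which upper-bounds the treewidth. For the lower bound: the 4 vertex sets {0,4}, {5,6}, {1}, {2} are disjoint, each induces a connected subgraph, and every pair is joined by at least one edge of G. Contracting each set to a single vertex therefore yields K_{4} as a minor, and since treewidth is minor-monotone, tw(G) ≥ tw(K_{4}) = 3. Therefore the treewidth is 3.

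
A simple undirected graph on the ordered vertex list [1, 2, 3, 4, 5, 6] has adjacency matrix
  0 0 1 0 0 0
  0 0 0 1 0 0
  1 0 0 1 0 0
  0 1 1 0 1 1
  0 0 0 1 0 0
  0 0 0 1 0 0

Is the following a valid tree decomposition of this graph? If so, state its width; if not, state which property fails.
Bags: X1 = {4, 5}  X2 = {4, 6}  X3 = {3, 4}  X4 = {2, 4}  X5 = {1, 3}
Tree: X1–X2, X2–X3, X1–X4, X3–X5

Yes; width 1.

Checking the three conditions: (i) the bags cover all of {1, 2, 3, 4, 5, 6}; (ii) for each edge, some bag contains both endpoints; (iii) the bags containing any fixed vertex form a subtree. All hold, so the decomposition is valid with width 2 − 1 = 1.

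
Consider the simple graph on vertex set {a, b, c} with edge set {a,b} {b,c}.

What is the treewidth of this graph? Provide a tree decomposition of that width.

Every bag has size at most 2, so the width is 2 − 1 = 1 and tw(G) ≤ 1. G has an edge, so its treewidth is at least 1. Combining the bounds, tw(G) = 1.

Treewidth 1.
One optimal decomposition is:
Bags: B1 = {a, b}  B2 = {b, c}
Tree: B1–B2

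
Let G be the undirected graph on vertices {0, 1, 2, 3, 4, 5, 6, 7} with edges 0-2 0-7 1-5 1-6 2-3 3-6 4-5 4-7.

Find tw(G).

A width-2 tree decomposition is:
Bags: B1 = {0, 2, 7}  B2 = {2, 4, 7}  B3 = {2, 4, 5}  B4 = {1, 2, 5}  B5 = {1, 2, 6}  B6 = {2, 3, 6}
Tree: B1–B2, B2–B3, B3–B4, B4–B5, B5–B6
Every bag has size at most 3, so the width is 3 − 1 = 2 and tw(G) ≤ 2. The edges 2–0–7–4–5–1–6–3–2 form a cycle, so G is not a tree and its treewidth is at least 2. Hence tw(G) = 2 exactly.

2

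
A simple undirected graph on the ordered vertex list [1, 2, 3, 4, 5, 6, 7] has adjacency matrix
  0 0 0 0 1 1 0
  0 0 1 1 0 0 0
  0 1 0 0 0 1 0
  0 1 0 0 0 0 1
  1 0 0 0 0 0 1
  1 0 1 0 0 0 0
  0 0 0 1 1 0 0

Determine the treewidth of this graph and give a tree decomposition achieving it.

The largest bag has 3 vertices, giving width 2; this decomposition certifies tw(G) ≤ 2. For the lower bound, G contains the cycle 7–5–1–6–3–2–4–7, so G is not a forest; only forests have treewidth ≤ 1, hence tw(G) ≥ 2. Hence tw(G) = 2 exactly.

Treewidth 2.
One such decomposition:
Bags: B1 = {1, 5, 7}  B2 = {1, 6, 7}  B3 = {3, 6, 7}  B4 = {2, 3, 7}  B5 = {2, 4, 7}
Tree: B1–B2, B2–B3, B3–B4, B4–B5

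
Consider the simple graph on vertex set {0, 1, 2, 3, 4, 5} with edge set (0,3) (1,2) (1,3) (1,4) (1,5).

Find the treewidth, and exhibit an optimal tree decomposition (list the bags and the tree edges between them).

Treewidth 1.
One such decomposition:
Bags: B1 = {1, 2}  B2 = {1, 4}  B3 = {1, 3}  B4 = {0, 3}  B5 = {1, 5}
Tree: B1–B2, B1–B3, B3–B4, B3–B5

The largest bag has 2 vertices, giving width 1; this decomposition certifies tw(G) ≤ 1. G has an edge, so its treewidth is at least 1. The upper and lower bounds meet at 1, so that is the treewidth.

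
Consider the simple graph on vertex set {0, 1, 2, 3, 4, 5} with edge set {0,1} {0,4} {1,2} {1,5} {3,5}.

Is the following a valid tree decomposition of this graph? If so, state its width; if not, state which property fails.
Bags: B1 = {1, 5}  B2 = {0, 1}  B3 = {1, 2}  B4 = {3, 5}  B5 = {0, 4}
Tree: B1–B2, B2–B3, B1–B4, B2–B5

Yes; width 1.

Vertex coverage: the bags together contain {0, 1, 2, 3, 4, 5}, the full vertex set. Edge coverage: each edge of G has both endpoints in at least one bag. Running intersection: for every vertex, the bags containing it form a connected subtree. All three properties hold, so this is a valid tree decomposition of width max|bag| − 1 = 1, and hence tw(G) ≤ 1.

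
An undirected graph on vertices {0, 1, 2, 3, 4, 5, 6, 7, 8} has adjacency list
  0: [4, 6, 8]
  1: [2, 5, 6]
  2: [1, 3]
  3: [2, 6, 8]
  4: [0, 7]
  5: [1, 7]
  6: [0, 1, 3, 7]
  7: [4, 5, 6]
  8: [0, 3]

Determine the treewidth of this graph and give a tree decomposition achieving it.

The largest bag has 4 vertices, giving width 3; this decomposition certifies tw(G) ≤ 3. For the lower bound: the 4 vertex sets {4,5,7}, {1}, {6}, {0,2,3,8} are disjoint, each induces a connected subgraph, and every pair is joined by at least one edge of G. Contracting each set to a single vertex therefore yields K_{4} as a minor, and since treewidth is minor-monotone, tw(G) ≥ tw(K_{4}) = 3. Hence tw(G) = 3 exactly.

Treewidth 3.
One optimal decomposition is:
Bags: B1 = {1, 4, 5, 7}  B2 = {1, 4, 6, 7}  B3 = {0, 1, 4, 6}  B4 = {0, 1, 2, 6}  B5 = {0, 2, 3, 6}  B6 = {0, 2, 3, 8}
Tree: B1–B2, B2–B3, B3–B4, B4–B5, B5–B6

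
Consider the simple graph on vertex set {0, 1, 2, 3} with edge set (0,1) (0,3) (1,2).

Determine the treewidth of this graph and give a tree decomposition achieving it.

Treewidth 1.
One optimal decomposition is:
Bags: B1 = {1, 2}  B2 = {0, 1}  B3 = {0, 3}
Tree: B1–B2, B2–B3

Every bag has size at most 2, so the width is 2 − 1 = 1 and tw(G) ≤ 1. G has an edge, so its treewidth is at least 1. Hence tw(G) = 1 exactly.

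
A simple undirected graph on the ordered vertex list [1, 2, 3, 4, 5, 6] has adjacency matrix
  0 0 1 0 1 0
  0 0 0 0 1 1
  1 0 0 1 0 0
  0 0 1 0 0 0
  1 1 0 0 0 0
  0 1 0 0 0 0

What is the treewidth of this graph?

1

A width-1 tree decomposition is:
Bags: B1 = {3, 4}  B2 = {1, 3}  B3 = {1, 5}  B4 = {2, 5}  B5 = {2, 6}
Tree: B1–B2, B2–B3, B3–B4, B4–B5
The largest bag has 2 vertices, giving width 1; this decomposition certifies tw(G) ≤ 1. Since G has at least one edge (e.g. 4–3), it is not an edgeless graph, so tw(G) ≥ 1. Therefore the treewidth is 1.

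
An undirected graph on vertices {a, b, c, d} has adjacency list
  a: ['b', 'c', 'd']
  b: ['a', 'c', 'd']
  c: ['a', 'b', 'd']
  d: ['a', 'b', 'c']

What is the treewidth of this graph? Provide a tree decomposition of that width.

With just one bag of size 4, the width is 4 − 1 = 3, so tw(G) ≤ 3. For the lower bound, the 4 vertices {a, b, c, d} are pairwise adjacent, and any tree decomposition puts a clique entirely inside one bag — forcing width ≥ 3. Therefore the treewidth is 3.

Treewidth 3.
One optimal decomposition is:
Bags: B1 = {a, b, c, d}
Tree: (single bag)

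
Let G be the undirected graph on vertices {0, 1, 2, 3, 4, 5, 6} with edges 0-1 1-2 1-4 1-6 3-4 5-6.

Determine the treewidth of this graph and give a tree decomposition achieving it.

Each bag holds 2 vertices, so the decomposition has width 1, which upper-bounds the treewidth. Since G has at least one edge (e.g. 4–3), it is not an edgeless graph, so tw(G) ≥ 1. Therefore the treewidth is 1.

Treewidth 1.
One optimal decomposition is:
Bags: B1 = {3, 4}  B2 = {1, 4}  B3 = {1, 6}  B4 = {5, 6}  B5 = {0, 1}  B6 = {1, 2}
Tree: B1–B2, B2–B3, B3–B4, B3–B5, B5–B6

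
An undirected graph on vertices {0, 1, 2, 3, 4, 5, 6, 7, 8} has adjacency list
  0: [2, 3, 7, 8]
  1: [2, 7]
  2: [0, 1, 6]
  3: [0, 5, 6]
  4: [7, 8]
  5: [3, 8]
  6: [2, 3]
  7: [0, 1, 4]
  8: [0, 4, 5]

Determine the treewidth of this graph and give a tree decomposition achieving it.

Every bag has size at most 4, so the width is 4 − 1 = 3 and tw(G) ≤ 3. For the lower bound: the 4 vertex sets {4,5,8}, {3}, {0}, {1,2,6,7} are disjoint, each induces a connected subgraph, and every pair is joined by at least one edge of G. Contracting each set to a single vertex therefore yields K_{4} as a minor, and since treewidth is minor-monotone, tw(G) ≥ tw(K_{4}) = 3. Therefore the treewidth is 3.

Treewidth 3.
Bags: B1 = {3, 4, 5, 8}  B2 = {0, 3, 4, 8}  B3 = {0, 3, 4, 7}  B4 = {0, 3, 6, 7}  B5 = {0, 2, 6, 7}  B6 = {1, 2, 6, 7}
Tree: B1–B2, B2–B3, B3–B4, B4–B5, B5–B6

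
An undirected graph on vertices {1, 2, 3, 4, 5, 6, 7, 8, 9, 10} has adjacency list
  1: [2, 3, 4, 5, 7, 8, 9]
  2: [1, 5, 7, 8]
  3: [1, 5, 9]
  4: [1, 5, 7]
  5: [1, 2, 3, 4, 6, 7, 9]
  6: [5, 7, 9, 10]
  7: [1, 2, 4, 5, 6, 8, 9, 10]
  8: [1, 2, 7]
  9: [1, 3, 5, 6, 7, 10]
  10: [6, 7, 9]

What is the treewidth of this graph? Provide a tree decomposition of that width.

Treewidth 3.
One optimal decomposition is:
Bags: B1 = {1, 4, 5, 7}  B2 = {1, 5, 7, 9}  B3 = {1, 2, 5, 7}  B4 = {1, 3, 5, 9}  B5 = {5, 6, 7, 9}  B6 = {1, 2, 7, 8}  B7 = {6, 7, 9, 10}
Tree: B1–B2, B1–B3, B2–B4, B2–B5, B3–B6, B5–B7

Every bag has size at most 4, so the width is 4 − 1 = 3 and tw(G) ≤ 3. Conversely, {1, 3, 5, 9} is a clique of size 4, and the vertices of any clique must share a bag in every tree decomposition; so some bag has ≥ 4 vertices and tw(G) ≥ 3. Therefore the treewidth is 3.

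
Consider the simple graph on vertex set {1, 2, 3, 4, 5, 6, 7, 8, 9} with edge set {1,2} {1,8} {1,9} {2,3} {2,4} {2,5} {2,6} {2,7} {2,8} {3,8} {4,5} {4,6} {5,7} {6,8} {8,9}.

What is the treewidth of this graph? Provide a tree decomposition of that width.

Treewidth 2.
Bags: B1 = {2, 4, 5}  B2 = {2, 4, 6}  B3 = {2, 6, 8}  B4 = {2, 5, 7}  B5 = {2, 3, 8}  B6 = {1, 2, 8}  B7 = {1, 8, 9}
Tree: B1–B2, B2–B3, B1–B4, B3–B5, B5–B6, B6–B7

The largest bag has 3 vertices, giving width 2; this decomposition certifies tw(G) ≤ 2. For the lower bound, the 3 vertices {1, 8, 9} are pairwise adjacent, and any tree decomposition puts a clique entirely inside one bag — forcing width ≥ 2. Therefore the treewidth is 2.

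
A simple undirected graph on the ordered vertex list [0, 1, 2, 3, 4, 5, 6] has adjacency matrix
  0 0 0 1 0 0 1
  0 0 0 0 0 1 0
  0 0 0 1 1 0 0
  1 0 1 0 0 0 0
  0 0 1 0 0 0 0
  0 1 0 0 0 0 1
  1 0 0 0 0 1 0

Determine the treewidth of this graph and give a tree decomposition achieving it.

Treewidth 1.
One such decomposition:
Bags: B1 = {2, 4}  B2 = {2, 3}  B3 = {0, 3}  B4 = {0, 6}  B5 = {5, 6}  B6 = {1, 5}
Tree: B1–B2, B2–B3, B3–B4, B4–B5, B5–B6

Each bag holds 2 vertices, so the decomposition has width 1, which upper-bounds the treewidth. Since G has at least one edge (e.g. 4–2), it is not an edgeless graph, so tw(G) ≥ 1. The upper and lower bounds meet at 1, so that is the treewidth.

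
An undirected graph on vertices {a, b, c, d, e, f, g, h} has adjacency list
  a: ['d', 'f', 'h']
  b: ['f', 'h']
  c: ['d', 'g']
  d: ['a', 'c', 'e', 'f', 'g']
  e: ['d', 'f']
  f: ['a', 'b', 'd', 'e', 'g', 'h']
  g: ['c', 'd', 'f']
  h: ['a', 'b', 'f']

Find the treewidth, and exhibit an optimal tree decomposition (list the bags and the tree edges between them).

Treewidth 2.
Bags: B1 = {d, f, g}  B2 = {c, d, g}  B3 = {a, d, f}  B4 = {a, f, h}  B5 = {d, e, f}  B6 = {b, f, h}
Tree: B1–B2, B1–B3, B3–B4, B3–B5, B4–B6

The largest bag has 3 vertices, giving width 2; this decomposition certifies tw(G) ≤ 2. Conversely, {c, d, g} is a clique of size 3, and the vertices of any clique must share a bag in every tree decomposition; so some bag has ≥ 3 vertices and tw(G) ≥ 2. Hence tw(G) = 2 exactly.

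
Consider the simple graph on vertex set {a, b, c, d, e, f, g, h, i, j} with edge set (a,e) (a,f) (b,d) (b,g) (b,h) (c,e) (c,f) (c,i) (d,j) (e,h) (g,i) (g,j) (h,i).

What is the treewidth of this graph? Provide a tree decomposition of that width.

Treewidth 2.
Bags: B1 = {a, e, f}  B2 = {c, e, f}  B3 = {c, e, h}  B4 = {c, h, i}  B5 = {b, h, i}  B6 = {b, g, i}  B7 = {b, d, g}  B8 = {d, g, j}
Tree: B1–B2, B2–B3, B3–B4, B4–B5, B5–B6, B6–B7, B7–B8

Every bag has size at most 3, so the width is 3 − 1 = 2 and tw(G) ≤ 2. For the lower bound, G contains the cycle a–f–c–e–a, so G is not a forest; only forests have treewidth ≤ 1, hence tw(G) ≥ 2. Combining the bounds, tw(G) = 2.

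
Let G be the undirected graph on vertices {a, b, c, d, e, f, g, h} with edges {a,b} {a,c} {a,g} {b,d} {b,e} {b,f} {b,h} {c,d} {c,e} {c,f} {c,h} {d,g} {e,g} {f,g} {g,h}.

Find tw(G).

A width-3 tree decomposition is:
Bags: B1 = {a, b, c, g}  B2 = {b, c, f, g}  B3 = {b, c, g, h}  B4 = {b, c, e, g}  B5 = {b, c, d, g}
Tree: B1–B2, B2–B3, B3–B4, B4–B5
The largest bag has 4 vertices, giving width 3; this decomposition certifies tw(G) ≤ 3. For the lower bound: the 4 vertex sets {a,c}, {f,g}, {b}, {h} are disjoint, each induces a connected subgraph, and every pair is joined by at least one edge of G. Contracting each set to a single vertex therefore yields K_{4} as a minor, and since treewidth is minor-monotone, tw(G) ≥ tw(K_{4}) = 3. Hence tw(G) = 3 exactly.

3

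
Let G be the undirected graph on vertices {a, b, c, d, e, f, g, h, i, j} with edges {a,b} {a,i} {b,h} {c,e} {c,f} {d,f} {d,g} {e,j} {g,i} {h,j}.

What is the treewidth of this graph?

A width-2 tree decomposition is:
Bags: B1 = {a, b, h}  B2 = {a, h, j}  B3 = {a, e, j}  B4 = {a, c, e}  B5 = {a, c, f}  B6 = {a, d, f}  B7 = {a, d, g}  B8 = {a, g, i}
Tree: B1–B2, B2–B3, B3–B4, B4–B5, B5–B6, B6–B7, B7–B8
Each bag holds 3 vertices, so the decomposition has width 2, which upper-bounds the treewidth. Since a–b–h–j–e–c–f–d–g–i–a is a cycle in G, G is not acyclic. Forests are exactly the graphs of treewidth ≤ 1, so tw(G) ≥ 2. The upper and lower bounds meet at 2, so that is the treewidth.

2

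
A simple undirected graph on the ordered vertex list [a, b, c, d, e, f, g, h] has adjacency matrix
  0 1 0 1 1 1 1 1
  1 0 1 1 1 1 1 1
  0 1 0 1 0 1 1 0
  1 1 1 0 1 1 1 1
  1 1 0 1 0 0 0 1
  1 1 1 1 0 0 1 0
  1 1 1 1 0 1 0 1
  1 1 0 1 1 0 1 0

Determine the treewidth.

4

A width-4 tree decomposition is:
Bags: B1 = {a, b, d, g, h}  B2 = {a, b, d, f, g}  B3 = {b, c, d, f, g}  B4 = {a, b, d, e, h}
Tree: B1–B2, B2–B3, B1–B4
Every bag has size at most 5, so the width is 5 − 1 = 4 and tw(G) ≤ 4. Conversely, {b, c, d, f, g} is a clique of size 5, and the vertices of any clique must share a bag in every tree decomposition; so some bag has ≥ 5 vertices and tw(G) ≥ 4. The upper and lower bounds meet at 4, so that is the treewidth.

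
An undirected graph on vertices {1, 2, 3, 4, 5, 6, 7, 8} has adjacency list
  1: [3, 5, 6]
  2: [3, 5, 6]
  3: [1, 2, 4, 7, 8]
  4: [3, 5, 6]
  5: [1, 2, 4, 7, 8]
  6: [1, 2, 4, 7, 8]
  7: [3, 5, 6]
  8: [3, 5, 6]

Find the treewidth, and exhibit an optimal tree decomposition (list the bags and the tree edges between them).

Each bag holds 4 vertices, so the decomposition has width 3, which upper-bounds the treewidth. For the lower bound: the 4 vertex sets {2,3}, {6,8}, {5}, {4} are disjoint, each induces a connected subgraph, and every pair is joined by at least one edge of G. Contracting each set to a single vertex therefore yields K_{4} as a minor, and since treewidth is minor-monotone, tw(G) ≥ tw(K_{4}) = 3. Therefore the treewidth is 3.

Treewidth 3.
One optimal decomposition is:
Bags: B1 = {2, 3, 5, 6}  B2 = {3, 5, 6, 8}  B3 = {3, 4, 5, 6}  B4 = {1, 3, 5, 6}  B5 = {3, 5, 6, 7}
Tree: B1–B2, B2–B3, B3–B4, B4–B5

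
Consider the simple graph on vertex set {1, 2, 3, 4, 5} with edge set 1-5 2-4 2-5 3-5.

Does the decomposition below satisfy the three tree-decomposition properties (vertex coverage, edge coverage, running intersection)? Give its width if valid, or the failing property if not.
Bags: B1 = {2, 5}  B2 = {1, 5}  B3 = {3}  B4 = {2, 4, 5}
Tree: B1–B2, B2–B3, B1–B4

A tree decomposition must satisfy three properties: every vertex lies in some bag; for every edge, both endpoints lie together in some bag; and for every vertex, the bags containing it form a connected subtree. Here edge (5,3) lies in no bag, so the decomposition is invalid.

No — edge (5,3) lies in no bag.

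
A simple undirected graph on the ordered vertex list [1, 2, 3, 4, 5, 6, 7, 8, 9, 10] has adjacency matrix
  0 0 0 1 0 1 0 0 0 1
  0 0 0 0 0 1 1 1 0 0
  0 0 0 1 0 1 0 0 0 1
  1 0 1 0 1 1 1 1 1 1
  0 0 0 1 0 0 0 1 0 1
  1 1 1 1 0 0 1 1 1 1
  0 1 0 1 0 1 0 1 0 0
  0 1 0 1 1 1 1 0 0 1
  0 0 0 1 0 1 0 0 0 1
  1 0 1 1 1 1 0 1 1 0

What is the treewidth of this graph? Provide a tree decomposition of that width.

Every bag has size at most 4, so the width is 4 − 1 = 3 and tw(G) ≤ 3. On the other hand G contains the 4-clique {2, 6, 7, 8}. A clique must lie in a single bag of any decomposition, so no decomposition can have width below 3. Therefore the treewidth is 3.

Treewidth 3.
One optimal decomposition is:
Bags: B1 = {4, 6, 7, 8}  B2 = {4, 6, 8, 10}  B3 = {3, 4, 6, 10}  B4 = {2, 6, 7, 8}  B5 = {1, 4, 6, 10}  B6 = {4, 6, 9, 10}  B7 = {4, 5, 8, 10}
Tree: B1–B2, B2–B3, B1–B4, B3–B5, B5–B6, B2–B7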